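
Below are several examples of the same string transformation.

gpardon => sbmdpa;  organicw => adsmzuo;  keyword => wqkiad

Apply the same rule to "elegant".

qxqsmz

The rule is to delete the last character, then shift every letter 12 places forward in the alphabet (wrapping around).
"elegant" → "qxqsmz".
(Check on "gpardon": → "gpardo" → "sbmdpa" ✓)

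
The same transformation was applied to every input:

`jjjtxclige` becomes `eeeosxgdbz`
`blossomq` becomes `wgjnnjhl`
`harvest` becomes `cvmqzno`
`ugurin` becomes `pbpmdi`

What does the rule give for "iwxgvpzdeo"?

Rule — shift every letter 5 places backward in the alphabet (wrapping around).
"iwxgvpzdeo" → "drsbqkuyzj".

drsbqkuyzj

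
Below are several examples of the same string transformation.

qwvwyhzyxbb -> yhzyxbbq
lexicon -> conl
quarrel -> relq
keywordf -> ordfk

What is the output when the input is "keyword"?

ordk

Looking at the pairs, the operation is to move the first character to the end, then delete the first 3 characters.
Working it through for "keyword": intermediate "eywordk", final "ordk".
(Check on "keywordf": → "eywordfk" → "ordfk" ✓)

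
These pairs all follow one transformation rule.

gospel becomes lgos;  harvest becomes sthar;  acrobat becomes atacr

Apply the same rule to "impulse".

seimp

What's happening: move the first 3 characters to the end (rotate left by 3), then delete the first 2 characters.
Starting from "impulse": after the first operation, "ulseimp"; after the second, "seimp".
(Check on "acrobat": → "obatacr" → "atacr" ✓)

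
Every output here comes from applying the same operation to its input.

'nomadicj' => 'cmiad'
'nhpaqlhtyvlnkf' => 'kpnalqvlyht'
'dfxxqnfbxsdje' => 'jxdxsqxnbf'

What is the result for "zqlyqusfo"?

What's happening: take characters alternately from the front and the back (1st, last, 2nd, 2nd-last, ...), then delete the first 3 characters.
For "zqlyqusfo", step one produces "zoqflsyuq"; step two turns that into "flsyuq".

flsyuq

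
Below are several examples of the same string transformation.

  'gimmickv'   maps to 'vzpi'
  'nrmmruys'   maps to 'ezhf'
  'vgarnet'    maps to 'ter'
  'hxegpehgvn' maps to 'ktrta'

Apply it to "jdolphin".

qyua

The transformation: shift every letter 13 places forward in the alphabet (wrapping around) — i.e. ROT13, then keep every other character starting from the second (positions 2nd, 4th, 6th, ...).
On "jdolphin" that produces "qyua".
(Check on "nrmmruys": → "aezzehlf" → "ezhf" ✓)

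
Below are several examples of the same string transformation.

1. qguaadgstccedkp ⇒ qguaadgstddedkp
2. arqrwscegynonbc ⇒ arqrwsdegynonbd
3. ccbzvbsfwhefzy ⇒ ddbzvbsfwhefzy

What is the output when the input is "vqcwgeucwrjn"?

vqdwgeudwrjn

In each case the input is transformed by: replace every "c" with "d".
For "vqcwgeucwrjn" the result is "vqdwgeudwrjn".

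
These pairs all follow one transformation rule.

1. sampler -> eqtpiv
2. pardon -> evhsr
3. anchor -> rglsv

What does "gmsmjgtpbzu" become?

Looking at the pairs, the operation is to shift every letter 4 places forward in the alphabet (wrapping around), then delete the first character.
On "gmsmjgtpbzu": the first step gives "kqwqnkxtfdy", and the second then gives "qwqnkxtfdy".
(Check on "anchor": → "erglsv" → "rglsv" ✓)

qwqnkxtfdy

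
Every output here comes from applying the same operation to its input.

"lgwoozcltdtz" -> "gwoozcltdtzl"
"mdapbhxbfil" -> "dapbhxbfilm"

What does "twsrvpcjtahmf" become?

wsrvpcjtahmft

Each output is the input with this applied: move the first character to the end.
Applying that to "twsrvpcjtahmf" gives "wsrvpcjtahmft".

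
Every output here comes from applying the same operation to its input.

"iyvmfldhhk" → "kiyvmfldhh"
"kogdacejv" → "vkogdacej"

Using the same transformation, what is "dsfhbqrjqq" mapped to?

qdsfhbqrjq

Looking at the pairs, the operation is to move the last character to the front.
So "dsfhbqrjqq" becomes "qdsfhbqrjq".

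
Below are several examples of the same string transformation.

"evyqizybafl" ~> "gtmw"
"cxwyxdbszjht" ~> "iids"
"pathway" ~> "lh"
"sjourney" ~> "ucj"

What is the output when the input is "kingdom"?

to

The transformation: keep one character in every 3, starting at position 2 (positions 2nd, 5th, 8th, ...), then shift every letter 11 places forward in the alphabet (wrapping around).
"kingdom" → "id" → "to".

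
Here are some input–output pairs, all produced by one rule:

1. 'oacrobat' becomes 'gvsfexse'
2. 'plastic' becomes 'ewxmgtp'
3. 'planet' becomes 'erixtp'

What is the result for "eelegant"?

pikerxii

Each output is the input with this applied: shift every letter 4 places forward in the alphabet (wrapping around), then move the first 2 characters to the end (rotate left by 2).
Applying both steps to "eelegant": "iipikerx", then "pikerxii".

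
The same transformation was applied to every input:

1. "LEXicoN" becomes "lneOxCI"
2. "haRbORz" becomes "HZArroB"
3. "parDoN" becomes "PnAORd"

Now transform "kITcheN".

KniEtHC

Looking at the pairs, the operation is to flip the case of every letter, then take characters alternately from the front and the back (1st, last, 2nd, 2nd-last, ...).
On "kITcheN": the first step gives "KitCHEn", and the second then gives "KniEtHC".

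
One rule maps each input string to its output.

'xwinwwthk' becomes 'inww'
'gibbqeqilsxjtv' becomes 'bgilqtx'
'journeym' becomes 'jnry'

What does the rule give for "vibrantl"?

blrv

The transformation: sort the characters into alphabetical order, then keep every other character starting from the second (positions 2nd, 4th, 6th, ...).
Working it through for "vibrantl": intermediate "abilnrtv", final "blrv".
(Check on "xwinwwthk": → "hikntwwwx" → "inww" ✓)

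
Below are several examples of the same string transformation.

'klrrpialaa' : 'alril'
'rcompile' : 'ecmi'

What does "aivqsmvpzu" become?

Rule — move the last 2 characters to the front (rotate right by 2), then keep every other character starting from the second (positions 2nd, 4th, 6th, ...).
On "aivqsmvpzu": the first step gives "zuaivqsmvp", and the second then gives "uiqmp".

uiqmp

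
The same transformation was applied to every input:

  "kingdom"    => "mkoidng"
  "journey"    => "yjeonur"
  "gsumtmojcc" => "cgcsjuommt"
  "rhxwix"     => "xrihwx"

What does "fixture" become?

efriuxt

The pattern: take characters alternately from the front and the back (1st, last, 2nd, 2nd-last, ...), then swap each adjacent pair of characters (1↔2, 3↔4, ...).
For "fixture", step one produces "feirxut"; step two turns that into "efriuxt".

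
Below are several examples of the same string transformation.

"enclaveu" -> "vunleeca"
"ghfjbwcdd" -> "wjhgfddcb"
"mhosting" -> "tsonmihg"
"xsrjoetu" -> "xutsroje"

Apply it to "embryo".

yromeb

The rule is to sort the characters into reverse alphabetical order.
On "embryo" that produces "yromeb".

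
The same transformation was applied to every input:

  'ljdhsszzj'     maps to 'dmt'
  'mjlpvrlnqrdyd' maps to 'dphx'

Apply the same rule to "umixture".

gny

What's happening: keep one character in every 3, starting at position 2 (positions 2nd, 5th, 8th, ...), then shift every letter 6 places backward in the alphabet (wrapping around).
On "umixture": the first step gives "mte", and the second then gives "gny".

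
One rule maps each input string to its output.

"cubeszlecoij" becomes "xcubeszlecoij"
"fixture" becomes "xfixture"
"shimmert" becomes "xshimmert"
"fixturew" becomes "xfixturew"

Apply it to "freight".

What's happening: prepend "x".
"freight" → "xfreight".

xfreight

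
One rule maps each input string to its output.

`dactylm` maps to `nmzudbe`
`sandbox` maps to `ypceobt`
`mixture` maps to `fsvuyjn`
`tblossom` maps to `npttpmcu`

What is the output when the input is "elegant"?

What's happening: shift every letter 1 place forward in the alphabet (wrapping around), then reverse the string.
Doing the same to "elegant": "uobhfmf".

uobhfmf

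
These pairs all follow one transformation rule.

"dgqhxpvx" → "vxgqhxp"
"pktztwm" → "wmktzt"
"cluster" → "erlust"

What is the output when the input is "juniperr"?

rrunipe

The rule is to delete the first character, then move the last 2 characters to the front (rotate right by 2).
Applying both steps to "juniperr": "uniperr", then "rrunipe".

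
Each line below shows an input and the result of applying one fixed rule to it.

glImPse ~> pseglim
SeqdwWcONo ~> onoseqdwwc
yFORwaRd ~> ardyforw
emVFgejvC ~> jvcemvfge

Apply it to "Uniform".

ormunif

What's happening: move the last 3 characters to the front (rotate right by 3), then convert every letter to lowercase.
Applying both steps to "Uniform": "ormUnif", then "ormunif".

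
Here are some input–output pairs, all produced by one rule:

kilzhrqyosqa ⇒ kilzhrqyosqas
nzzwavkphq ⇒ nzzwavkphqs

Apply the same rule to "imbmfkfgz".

imbmfkfgzs

What's happening: append "s".
Applying that to "imbmfkfgz" gives "imbmfkfgzs".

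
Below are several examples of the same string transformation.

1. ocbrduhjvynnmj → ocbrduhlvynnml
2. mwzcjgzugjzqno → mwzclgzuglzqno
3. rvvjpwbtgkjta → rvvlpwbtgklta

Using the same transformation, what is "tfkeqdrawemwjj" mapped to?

tfkeqdrawemwll

Looking at the pairs, the operation is to replace every "j" with "l".
Applying that to "tfkeqdrawemwjj" gives "tfkeqdrawemwll".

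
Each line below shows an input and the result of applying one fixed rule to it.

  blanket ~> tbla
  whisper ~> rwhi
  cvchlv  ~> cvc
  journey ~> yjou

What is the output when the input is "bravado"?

obra

The transformation: move the first 3 characters to the end (rotate left by 3), then delete the first 3 characters.
Working it through for "bravado": intermediate "vadobra", final "obra".
(Check on "cvchlv": → "hlvcvc" → "cvc" ✓)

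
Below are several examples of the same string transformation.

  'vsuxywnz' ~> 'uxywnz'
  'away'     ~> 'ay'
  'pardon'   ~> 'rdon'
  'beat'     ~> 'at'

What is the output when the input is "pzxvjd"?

The rule is to delete the first 2 characters.
For "pzxvjd" the result is "xvjd".

xvjd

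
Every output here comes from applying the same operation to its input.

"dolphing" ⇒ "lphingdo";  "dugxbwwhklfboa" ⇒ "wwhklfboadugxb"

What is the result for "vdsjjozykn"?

The rule is to swap the front and back halves of the string, then move the last 2 characters to the front (rotate right by 2).
Applying that to "vdsjjozykn" gives "jjozyknvds".
(Check on "dugxbwwhklfboa": → "hklfboadugxbww" → "wwhklfboadugxb" ✓)

jjozyknvds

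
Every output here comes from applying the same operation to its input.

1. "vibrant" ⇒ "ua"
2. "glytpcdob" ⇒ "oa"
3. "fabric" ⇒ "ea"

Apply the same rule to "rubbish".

Rule — shift every letter 1 place backward in the alphabet (wrapping around), then keep only the vowels.
Starting from "rubbish": after the first operation, "qtaahrg"; after the second, "aa".

aa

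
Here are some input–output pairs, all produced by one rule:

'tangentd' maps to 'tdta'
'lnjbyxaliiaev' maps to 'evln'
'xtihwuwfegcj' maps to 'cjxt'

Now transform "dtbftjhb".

hbdt

The rule is to move the first 2 characters to the end (rotate left by 2), then keep only the last 4 characters.
Working it through for "dtbftjhb": intermediate "bftjhbdt", final "hbdt".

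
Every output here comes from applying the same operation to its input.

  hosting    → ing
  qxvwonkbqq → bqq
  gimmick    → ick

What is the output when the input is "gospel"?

Rule — keep only the last 3 characters.
"gospel" → "pel".

pel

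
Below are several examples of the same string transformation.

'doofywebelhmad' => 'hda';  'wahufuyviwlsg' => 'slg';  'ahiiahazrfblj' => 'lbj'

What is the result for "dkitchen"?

cne

In each case the input is transformed by: swap each adjacent pair of characters (1↔2, 3↔4, ...), then keep only the last 3 characters.
For "dkitchen" the result is "cne".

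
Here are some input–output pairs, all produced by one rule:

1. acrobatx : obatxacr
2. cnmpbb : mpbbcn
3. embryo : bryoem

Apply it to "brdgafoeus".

afoeusbrdg

In each case the input is transformed by: swap the front and back halves of the string, then move the last character to the front.
On "brdgafoeus" that produces "afoeusbrdg".
(Check on "embryo": → "ryoemb" → "bryoem" ✓)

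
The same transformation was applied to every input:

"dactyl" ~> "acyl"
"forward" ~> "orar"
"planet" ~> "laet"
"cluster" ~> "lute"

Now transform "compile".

Each output is the input with this applied: double every character, then keep one character in every 3, starting at position 3 (positions 3rd, 6th, 9th, ...).
For "compile", step one produces "ccoommppiillee"; step two turns that into "omil".

omil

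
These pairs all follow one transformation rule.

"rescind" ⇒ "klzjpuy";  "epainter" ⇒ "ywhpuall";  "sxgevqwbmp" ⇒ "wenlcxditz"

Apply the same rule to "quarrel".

Rule — shift every letter 7 places forward in the alphabet (wrapping around), then swap the first and last characters.
On "quarrel": the first step gives "xbhyyls", and the second then gives "sbhyylx".

sbhyylx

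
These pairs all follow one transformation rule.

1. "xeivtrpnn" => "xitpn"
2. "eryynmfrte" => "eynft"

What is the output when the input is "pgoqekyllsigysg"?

The transformation: keep every other character starting from the first (positions 1st, 3rd, 5th, ...).
"pgoqekyllsigysg" → "poeyliyg".

poeyliyg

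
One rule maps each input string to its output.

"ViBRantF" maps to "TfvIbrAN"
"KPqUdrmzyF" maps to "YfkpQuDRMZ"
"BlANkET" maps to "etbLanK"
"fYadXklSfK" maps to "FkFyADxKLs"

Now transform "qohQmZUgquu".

What's happening: flip the case of every letter, then move the last 2 characters to the front (rotate right by 2).
Starting from "qohQmZUgquu": after the first operation, "QOHqMzuGQUU"; after the second, "UUQOHqMzuGQ".
(Check on "KPqUdrmzyF": → "kpQuDRMZYf" → "YfkpQuDRMZ" ✓)

UUQOHqMzuGQ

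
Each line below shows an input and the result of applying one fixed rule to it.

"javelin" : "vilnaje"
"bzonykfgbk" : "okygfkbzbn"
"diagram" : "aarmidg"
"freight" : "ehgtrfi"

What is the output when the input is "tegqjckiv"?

gcjikvetq

The transformation: swap each adjacent pair of characters (1↔2, 3↔4, ...), then move the first 3 characters to the end (rotate left by 3).
"tegqjckiv" → "gcjikvetq".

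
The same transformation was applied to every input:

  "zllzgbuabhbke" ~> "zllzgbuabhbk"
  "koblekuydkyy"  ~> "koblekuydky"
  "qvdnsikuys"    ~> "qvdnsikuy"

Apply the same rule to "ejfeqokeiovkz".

The rule is to delete the last character.
So "ejfeqokeiovkz" becomes "ejfeqokeiovk".

ejfeqokeiovk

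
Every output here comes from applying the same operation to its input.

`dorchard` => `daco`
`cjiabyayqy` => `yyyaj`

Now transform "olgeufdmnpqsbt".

The rule is to reverse the string, then keep every other character starting from the first (positions 1st, 3rd, 5th, ...).
Starting from "olgeufdmnpqsbt": after the first operation, "tbsqpnmdfueglo"; after the second, "tspmfel".

tspmfel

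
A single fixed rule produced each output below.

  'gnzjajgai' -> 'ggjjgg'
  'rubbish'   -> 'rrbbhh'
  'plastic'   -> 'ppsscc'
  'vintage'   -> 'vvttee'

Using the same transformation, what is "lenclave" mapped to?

llccvv

Looking at the pairs, the operation is to keep one character in every 3, starting at position 1 (positions 1st, 4th, 7th, ...), then double every character.
Starting from "lenclave": after the first operation, "lcv"; after the second, "llccvv".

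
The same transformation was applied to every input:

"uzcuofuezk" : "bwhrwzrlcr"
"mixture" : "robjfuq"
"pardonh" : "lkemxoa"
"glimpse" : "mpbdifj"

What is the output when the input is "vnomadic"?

Each output is the input with this applied: move the last 3 characters to the front (rotate right by 3), then shift every letter 3 places backward in the alphabet (wrapping around).
"vnomadic" → "dicvnoma" → "afzskljx".

afzskljx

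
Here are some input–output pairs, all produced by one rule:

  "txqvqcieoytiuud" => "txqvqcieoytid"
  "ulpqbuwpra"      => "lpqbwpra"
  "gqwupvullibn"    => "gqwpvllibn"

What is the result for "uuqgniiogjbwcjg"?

What's happening: remove every "u".
On "uuqgniiogjbwcjg" that produces "qgniiogjbwcjg".

qgniiogjbwcjg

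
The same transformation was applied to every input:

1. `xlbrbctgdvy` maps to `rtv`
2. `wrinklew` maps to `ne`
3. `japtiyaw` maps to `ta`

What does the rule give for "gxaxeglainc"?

xln

Rule — keep one character in every 3, starting at position 1 (positions 1st, 4th, 7th, ...), then delete the first character.
For "gxaxeglainc" the result is "xln".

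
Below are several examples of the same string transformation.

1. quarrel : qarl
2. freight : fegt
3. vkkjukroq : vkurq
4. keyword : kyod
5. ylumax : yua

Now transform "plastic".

patc

Looking at the pairs, the operation is to keep every other character starting from the first (positions 1st, 3rd, 5th, ...).
For "plastic" the result is "patc".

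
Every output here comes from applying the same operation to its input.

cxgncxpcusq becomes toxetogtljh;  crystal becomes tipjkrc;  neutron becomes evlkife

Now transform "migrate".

dzxirkv

Looking at the pairs, the operation is to shift every letter 9 places backward in the alphabet (wrapping around).
Applying that to "migrate" gives "dzxirkv".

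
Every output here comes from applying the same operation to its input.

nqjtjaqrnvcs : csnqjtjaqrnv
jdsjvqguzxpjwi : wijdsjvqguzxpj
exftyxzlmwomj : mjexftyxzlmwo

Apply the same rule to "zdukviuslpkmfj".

fjzdukviuslpkm

Each output is the input with this applied: move the last 2 characters to the front (rotate right by 2).
"zdukviuslpkmfj" → "fjzdukviuslpkm".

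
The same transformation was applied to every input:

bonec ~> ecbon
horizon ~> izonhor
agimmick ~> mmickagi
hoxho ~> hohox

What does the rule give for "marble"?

blemar

The transformation: move the first 3 characters to the end (rotate left by 3).
"marble" → "blemar".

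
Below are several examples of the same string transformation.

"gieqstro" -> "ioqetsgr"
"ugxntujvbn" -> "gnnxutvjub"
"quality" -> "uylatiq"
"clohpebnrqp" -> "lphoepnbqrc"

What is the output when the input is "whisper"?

The transformation: swap the first and last characters, then swap each adjacent pair of characters (1↔2, 3↔4, ...).
Starting from "whisper": after the first operation, "rhispew"; after the second, "hrsiepw".

hrsiepw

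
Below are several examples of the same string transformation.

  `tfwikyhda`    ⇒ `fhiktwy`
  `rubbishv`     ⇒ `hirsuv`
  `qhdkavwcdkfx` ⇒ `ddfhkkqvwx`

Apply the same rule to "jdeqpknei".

What's happening: sort the characters into alphabetical order, then delete the first 2 characters.
"jdeqpknei" → "deeijknpq" → "eijknpq".

eijknpq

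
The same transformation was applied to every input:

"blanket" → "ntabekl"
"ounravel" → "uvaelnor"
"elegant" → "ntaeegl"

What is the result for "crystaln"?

tyaclnrs

What's happening: sort the characters into alphabetical order, then move the last 2 characters to the front (rotate right by 2).
Applying both steps to "crystaln": "aclnrsty", then "tyaclnrs".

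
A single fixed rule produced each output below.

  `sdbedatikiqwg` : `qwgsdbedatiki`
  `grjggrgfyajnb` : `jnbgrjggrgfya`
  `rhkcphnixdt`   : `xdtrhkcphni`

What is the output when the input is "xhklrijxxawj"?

The transformation: move the last 3 characters to the front (rotate right by 3).
So "xhklrijxxawj" becomes "awjxhklrijxx".

awjxhklrijxx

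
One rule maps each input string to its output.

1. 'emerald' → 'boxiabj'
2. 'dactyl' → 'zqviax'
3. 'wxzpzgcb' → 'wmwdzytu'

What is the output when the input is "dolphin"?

imefkal

The transformation: move the first 2 characters to the end (rotate left by 2), then shift every letter 3 places backward in the alphabet (wrapping around).
Working it through for "dolphin": intermediate "lphindo", final "imefkal".
(Check on "emerald": → "eraldem" → "boxiabj" ✓)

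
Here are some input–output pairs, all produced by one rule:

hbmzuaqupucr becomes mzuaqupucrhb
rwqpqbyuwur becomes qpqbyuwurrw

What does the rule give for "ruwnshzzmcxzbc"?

wnshzzmcxzbcru

In each case the input is transformed by: move the first 2 characters to the end (rotate left by 2).
For "ruwnshzzmcxzbc" the result is "wnshzzmcxzbcru".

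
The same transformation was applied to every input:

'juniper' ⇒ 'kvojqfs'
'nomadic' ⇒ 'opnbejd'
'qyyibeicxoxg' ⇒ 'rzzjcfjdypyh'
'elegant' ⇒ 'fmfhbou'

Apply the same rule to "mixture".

njyuvsf

Rule — shift every letter 1 place forward in the alphabet (wrapping around).
Doing the same to "mixture": "njyuvsf".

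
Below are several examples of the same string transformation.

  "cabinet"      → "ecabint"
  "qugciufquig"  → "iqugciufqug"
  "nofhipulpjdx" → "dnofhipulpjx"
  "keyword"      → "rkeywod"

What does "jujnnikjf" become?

jjujnnikf

The transformation: move the last character to the front, then swap the first and last characters.
On "jujnnikjf" that produces "jjujnnikf".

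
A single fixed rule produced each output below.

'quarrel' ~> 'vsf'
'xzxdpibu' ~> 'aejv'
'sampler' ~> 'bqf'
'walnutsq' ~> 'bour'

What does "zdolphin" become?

emio

In each case the input is transformed by: keep every other character starting from the second (positions 2nd, 4th, 6th, ...), then shift every letter 1 place forward in the alphabet (wrapping around).
For "zdolphin", step one produces "dlhn"; step two turns that into "emio".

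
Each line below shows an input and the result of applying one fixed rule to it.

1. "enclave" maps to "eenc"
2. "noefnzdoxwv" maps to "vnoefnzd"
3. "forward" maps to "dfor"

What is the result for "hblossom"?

Each output is the input with this applied: move the last character to the front, then delete the last 3 characters.
Working it through for "hblossom": intermediate "mhblosso", final "mhblo".

mhblo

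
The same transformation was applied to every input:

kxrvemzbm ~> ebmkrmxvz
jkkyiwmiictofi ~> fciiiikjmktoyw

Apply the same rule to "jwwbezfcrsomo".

cbfemjoosrwwz

Looking at the pairs, the operation is to sort the characters into alphabetical order, then swap each adjacent pair of characters (1↔2, 3↔4, ...).
On "jwwbezfcrsomo" that produces "cbfemjoosrwwz".
(Check on "jkkyiwmiictofi": → "cfiiiijkkmotwy" → "fciiiikjmktoyw" ✓)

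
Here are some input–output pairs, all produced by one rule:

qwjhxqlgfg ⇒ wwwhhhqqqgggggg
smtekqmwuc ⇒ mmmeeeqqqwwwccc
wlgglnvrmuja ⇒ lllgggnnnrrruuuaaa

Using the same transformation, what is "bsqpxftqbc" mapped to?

ssspppfffqqqccc

The transformation: keep every other character starting from the second (positions 2nd, 4th, 6th, ...), then repeat every character 3 times.
"bsqpxftqbc" → "ssspppfffqqqccc".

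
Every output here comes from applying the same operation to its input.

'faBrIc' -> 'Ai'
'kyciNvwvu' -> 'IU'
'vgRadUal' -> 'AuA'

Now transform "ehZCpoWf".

Looking at the pairs, the operation is to flip the case of every letter, then keep only the vowels.
"ehZCpoWf" → "EHzcPOwF" → "EO".

EO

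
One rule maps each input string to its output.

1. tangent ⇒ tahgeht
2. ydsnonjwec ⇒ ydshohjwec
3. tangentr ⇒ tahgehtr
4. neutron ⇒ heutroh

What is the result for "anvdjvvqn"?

ahvdjvvqh

The rule is to replace every "n" with "h".
So "anvdjvvqn" becomes "ahvdjvvqh".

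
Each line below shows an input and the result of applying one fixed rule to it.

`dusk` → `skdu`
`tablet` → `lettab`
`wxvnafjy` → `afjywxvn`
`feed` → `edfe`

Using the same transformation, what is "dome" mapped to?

medo

Each output is the input with this applied: swap the front and back halves of the string.
Doing the same to "dome": "medo".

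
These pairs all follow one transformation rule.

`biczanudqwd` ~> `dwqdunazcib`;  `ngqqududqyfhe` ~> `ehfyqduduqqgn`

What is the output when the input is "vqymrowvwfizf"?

fzifwvwormyqv

What's happening: reverse the string.
Applying that to "vqymrowvwfizf" gives "fzifwvwormyqv".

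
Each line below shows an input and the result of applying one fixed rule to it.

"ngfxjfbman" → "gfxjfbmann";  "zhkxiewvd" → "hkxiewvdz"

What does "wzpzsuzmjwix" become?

zpzsuzmjwixw

Rule — move the first character to the end.
Doing the same to "wzpzsuzmjwix": "zpzsuzmjwixw".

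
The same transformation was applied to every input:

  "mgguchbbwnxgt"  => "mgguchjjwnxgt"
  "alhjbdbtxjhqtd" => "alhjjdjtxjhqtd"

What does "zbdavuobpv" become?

The pattern: replace every "b" with "j".
"zbdavuobpv" → "zjdavuojpv".

zjdavuojpv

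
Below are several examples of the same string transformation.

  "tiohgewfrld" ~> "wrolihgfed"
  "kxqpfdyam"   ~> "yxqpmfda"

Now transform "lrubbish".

usrihbb

What's happening: delete the first character, then sort the characters into reverse alphabetical order.
Doing the same to "lrubbish": "usrihbb".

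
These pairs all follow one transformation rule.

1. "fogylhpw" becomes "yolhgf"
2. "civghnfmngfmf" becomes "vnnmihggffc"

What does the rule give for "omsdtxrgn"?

xtsromd

Looking at the pairs, the operation is to delete the last 2 characters, then sort the characters into reverse alphabetical order.
Applying both steps to "omsdtxrgn": "omsdtxr", then "xtsromd".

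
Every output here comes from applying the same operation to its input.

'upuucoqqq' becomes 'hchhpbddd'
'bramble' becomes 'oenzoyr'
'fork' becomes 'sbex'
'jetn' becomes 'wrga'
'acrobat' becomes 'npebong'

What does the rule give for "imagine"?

Each output is the input with this applied: shift every letter 13 places forward in the alphabet (wrapping around) — i.e. ROT13.
Doing the same to "imagine": "vzntvar".

vzntvar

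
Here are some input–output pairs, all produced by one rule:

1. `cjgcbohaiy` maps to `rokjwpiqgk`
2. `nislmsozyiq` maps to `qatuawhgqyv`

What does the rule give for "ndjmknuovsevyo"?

The rule is to shift every letter 8 places forward in the alphabet (wrapping around), then move the first character to the end.
Starting from "ndjmknuovsevyo": after the first operation, "vlrusvcwdamdgw"; after the second, "lrusvcwdamdgwv".

lrusvcwdamdgwv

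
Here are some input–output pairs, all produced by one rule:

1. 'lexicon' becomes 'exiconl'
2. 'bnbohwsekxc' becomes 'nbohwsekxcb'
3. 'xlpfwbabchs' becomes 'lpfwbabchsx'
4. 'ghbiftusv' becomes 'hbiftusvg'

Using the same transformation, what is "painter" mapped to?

What's happening: move the first character to the end.
Applying that to "painter" gives "ainterp".

ainterp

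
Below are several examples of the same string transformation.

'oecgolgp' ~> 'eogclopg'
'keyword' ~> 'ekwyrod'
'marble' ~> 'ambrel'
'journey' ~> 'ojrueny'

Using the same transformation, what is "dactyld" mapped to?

The rule is to swap each adjacent pair of characters (1↔2, 3↔4, ...).
Doing the same to "dactyld": "adtclyd".

adtclyd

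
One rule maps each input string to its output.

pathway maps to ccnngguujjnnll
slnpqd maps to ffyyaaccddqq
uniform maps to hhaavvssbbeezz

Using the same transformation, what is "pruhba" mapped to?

The transformation: shift every letter 13 places forward in the alphabet (wrapping around) — i.e. ROT13, then double every character.
Applying both steps to "pruhba": "cehuon", then "cceehhuuoonn".
(Check on "uniform": → "havsbez" → "hhaavvssbbeezz" ✓)

cceehhuuoonn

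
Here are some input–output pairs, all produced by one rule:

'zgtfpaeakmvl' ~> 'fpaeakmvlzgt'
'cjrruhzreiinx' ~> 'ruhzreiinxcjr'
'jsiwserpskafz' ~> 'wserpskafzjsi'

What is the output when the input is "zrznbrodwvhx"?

nbrodwvhxzrz

The rule is to move the first 3 characters to the end (rotate left by 3).
"zrznbrodwvhx" → "nbrodwvhxzrz".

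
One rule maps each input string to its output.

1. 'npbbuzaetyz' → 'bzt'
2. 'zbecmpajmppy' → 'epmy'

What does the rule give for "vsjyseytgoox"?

In each case the input is transformed by: keep one character in every 3, starting at position 3 (positions 3rd, 6th, 9th, ...).
Applying that to "vsjyseytgoox" gives "jegx".

jegx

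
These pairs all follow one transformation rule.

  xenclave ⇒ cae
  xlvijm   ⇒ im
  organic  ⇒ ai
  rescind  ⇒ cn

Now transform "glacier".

ce

What's happening: keep every other character starting from the second (positions 2nd, 4th, 6th, ...), then delete the first character.
Applying both steps to "glacier": "lce", then "ce".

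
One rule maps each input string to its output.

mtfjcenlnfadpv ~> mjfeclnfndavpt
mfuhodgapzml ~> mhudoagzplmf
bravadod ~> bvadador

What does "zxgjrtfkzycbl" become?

zjgtrkfyzbclx

Rule — swap each adjacent pair of characters (1↔2, 3↔4, ...), then move the first character to the end.
Starting from "zxgjrtfkzycbl": after the first operation, "xzjgtrkfyzbcl"; after the second, "zjgtrkfyzbclx".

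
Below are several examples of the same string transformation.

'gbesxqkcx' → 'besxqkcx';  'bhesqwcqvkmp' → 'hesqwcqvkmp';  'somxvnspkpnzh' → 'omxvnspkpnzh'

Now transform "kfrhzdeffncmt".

Looking at the pairs, the operation is to delete the first character.
Doing the same to "kfrhzdeffncmt": "frhzdeffncmt".

frhzdeffncmt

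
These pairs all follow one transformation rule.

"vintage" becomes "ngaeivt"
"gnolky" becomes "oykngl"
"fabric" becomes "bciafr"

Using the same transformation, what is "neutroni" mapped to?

The pattern: swap each adjacent pair of characters (1↔2, 3↔4, ...), then move the first 3 characters to the end (rotate left by 3).
Starting from "neutroni": after the first operation, "entuorin"; after the second, "uorinent".

uorinent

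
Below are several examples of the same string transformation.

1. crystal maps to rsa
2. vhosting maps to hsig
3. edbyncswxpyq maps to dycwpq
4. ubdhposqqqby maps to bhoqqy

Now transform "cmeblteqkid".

Each output is the input with this applied: keep every other character starting from the second (positions 2nd, 4th, 6th, ...).
For "cmeblteqkid" the result is "mbtqi".

mbtqi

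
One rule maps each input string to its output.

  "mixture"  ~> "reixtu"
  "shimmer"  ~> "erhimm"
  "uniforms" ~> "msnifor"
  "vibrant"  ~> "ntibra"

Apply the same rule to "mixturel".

elixtur

Each output is the input with this applied: delete the first character, then move the last 2 characters to the front (rotate right by 2).
For "mixturel", step one produces "ixturel"; step two turns that into "elixtur".
(Check on "uniforms": → "niforms" → "msnifor" ✓)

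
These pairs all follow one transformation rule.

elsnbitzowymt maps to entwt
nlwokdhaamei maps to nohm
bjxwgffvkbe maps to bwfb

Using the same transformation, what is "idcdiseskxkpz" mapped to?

idexz

Rule — keep one character in every 3, starting at position 1 (positions 1st, 4th, 7th, ...).
For "idcdiseskxkpz" the result is "idexz".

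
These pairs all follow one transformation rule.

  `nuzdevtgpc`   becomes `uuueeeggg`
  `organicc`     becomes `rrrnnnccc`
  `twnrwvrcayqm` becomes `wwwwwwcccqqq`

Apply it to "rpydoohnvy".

pppooonnn

Looking at the pairs, the operation is to keep one character in every 3, starting at position 2 (positions 2nd, 5th, 8th, ...), then repeat every character 3 times.
"rpydoohnvy" → "pon" → "pppooonnn".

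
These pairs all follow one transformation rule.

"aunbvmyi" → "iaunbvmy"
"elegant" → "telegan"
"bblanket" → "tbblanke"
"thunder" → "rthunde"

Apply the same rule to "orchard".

dorchar

What's happening: move the last character to the front.
So "orchard" becomes "dorchar".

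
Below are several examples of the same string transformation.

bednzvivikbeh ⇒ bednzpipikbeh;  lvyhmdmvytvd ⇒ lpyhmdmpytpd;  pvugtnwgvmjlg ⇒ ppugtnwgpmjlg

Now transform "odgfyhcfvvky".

In each case the input is transformed by: replace every "v" with "p".
On "odgfyhcfvvky" that produces "odgfyhcfppky".

odgfyhcfppky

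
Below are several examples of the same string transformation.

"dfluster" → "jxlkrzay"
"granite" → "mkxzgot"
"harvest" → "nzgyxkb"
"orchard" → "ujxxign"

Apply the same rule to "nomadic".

tiuosjg

Looking at the pairs, the operation is to shift every letter 6 places forward in the alphabet (wrapping around), then take characters alternately from the front and the back (1st, last, 2nd, 2nd-last, ...).
Working it through for "nomadic": intermediate "tusgjoi", final "tiuosjg".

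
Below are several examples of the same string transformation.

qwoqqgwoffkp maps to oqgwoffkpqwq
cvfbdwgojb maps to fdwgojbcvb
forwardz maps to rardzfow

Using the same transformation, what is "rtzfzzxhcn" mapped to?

zzzxhcnrtf

The transformation: move the first 3 characters to the end (rotate left by 3), then swap the first and last characters.
Applying both steps to "rtzfzzxhcn": "fzzxhcnrtz", then "zzzxhcnrtf".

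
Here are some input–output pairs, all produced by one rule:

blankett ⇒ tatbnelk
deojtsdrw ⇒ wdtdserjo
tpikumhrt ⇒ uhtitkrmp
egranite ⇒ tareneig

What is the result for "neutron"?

uetnrno

The transformation: sort the characters into reverse alphabetical order, then take characters alternately from the front and the back (1st, last, 2nd, 2nd-last, ...).
On "neutron": the first step gives "utronne", and the second then gives "uetnrno".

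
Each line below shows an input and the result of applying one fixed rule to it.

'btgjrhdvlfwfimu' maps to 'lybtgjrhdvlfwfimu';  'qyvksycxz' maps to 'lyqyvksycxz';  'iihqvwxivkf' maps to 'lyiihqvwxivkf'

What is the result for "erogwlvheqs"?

lyerogwlvheqs

Rule — prepend "ly".
Doing the same to "erogwlvheqs": "lyerogwlvheqs".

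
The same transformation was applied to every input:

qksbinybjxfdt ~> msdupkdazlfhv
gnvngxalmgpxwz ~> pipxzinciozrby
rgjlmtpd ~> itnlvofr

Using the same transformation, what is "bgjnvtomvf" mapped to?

Rule — swap each adjacent pair of characters (1↔2, 3↔4, ...), then shift every letter 2 places forward in the alphabet (wrapping around).
Working it through for "bgjnvtomvf": intermediate "gbnjtvmofv", final "idplvxoqhx".
(Check on "qksbinybjxfdt": → "kqbsnibyxjdft" → "msdupkdazlfhv" ✓)

idplvxoqhx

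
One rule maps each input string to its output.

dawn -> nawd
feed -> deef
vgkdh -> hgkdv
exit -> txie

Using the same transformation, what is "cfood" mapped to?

dfooc

Looking at the pairs, the operation is to swap the first and last characters.
On "cfood" that produces "dfooc".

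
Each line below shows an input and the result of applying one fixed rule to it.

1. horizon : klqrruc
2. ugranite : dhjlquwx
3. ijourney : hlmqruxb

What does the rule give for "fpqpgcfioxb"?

efiijlrssta

Each output is the input with this applied: sort the characters into alphabetical order, then shift every letter 3 places forward in the alphabet (wrapping around).
On "fpqpgcfioxb": the first step gives "bcffgioppqx", and the second then gives "efiijlrssta".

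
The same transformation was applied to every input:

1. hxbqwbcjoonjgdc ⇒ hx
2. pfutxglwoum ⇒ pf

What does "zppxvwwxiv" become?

The pattern: keep only the first 2 characters.
So "zppxvwwxiv" becomes "zp".

zp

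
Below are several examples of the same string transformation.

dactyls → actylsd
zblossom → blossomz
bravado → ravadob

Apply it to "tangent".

Looking at the pairs, the operation is to move the first character to the end.
For "tangent" the result is "angentt".

angentt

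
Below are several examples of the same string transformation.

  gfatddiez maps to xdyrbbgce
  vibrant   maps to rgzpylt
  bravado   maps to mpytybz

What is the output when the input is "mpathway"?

wnyrfuyk

The transformation: shift every letter 2 places backward in the alphabet (wrapping around), then swap the first and last characters.
Applying both steps to "mpathway": "knyrfuyw", then "wnyrfuyk".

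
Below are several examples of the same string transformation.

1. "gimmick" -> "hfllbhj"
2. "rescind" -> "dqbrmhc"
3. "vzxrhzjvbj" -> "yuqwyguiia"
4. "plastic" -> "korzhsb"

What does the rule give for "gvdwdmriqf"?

ufvclchqep

Each output is the input with this applied: swap each adjacent pair of characters (1↔2, 3↔4, ...), then shift every letter 1 place backward in the alphabet (wrapping around).
Starting from "gvdwdmriqf": after the first operation, "vgwdmdirfq"; after the second, "ufvclchqep".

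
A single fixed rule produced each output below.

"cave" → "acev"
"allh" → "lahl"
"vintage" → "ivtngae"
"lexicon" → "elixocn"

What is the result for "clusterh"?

In each case the input is transformed by: swap each adjacent pair of characters (1↔2, 3↔4, ...).
"clusterh" → "lcsuethr".

lcsuethr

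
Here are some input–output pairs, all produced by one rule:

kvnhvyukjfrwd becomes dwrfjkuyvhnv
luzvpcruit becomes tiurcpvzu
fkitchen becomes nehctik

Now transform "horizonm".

mnoziro

The pattern: reverse the string, then delete the last character.
For "horizonm" the result is "mnoziro".
(Check on "luzvpcruit": → "tiurcpvzul" → "tiurcpvzu" ✓)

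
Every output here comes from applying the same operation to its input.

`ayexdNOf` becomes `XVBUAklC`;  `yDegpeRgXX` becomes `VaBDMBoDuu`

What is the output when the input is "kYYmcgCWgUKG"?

HvvJZDztDrhd

In each case the input is transformed by: flip the case of every letter, then shift every letter 3 places backward in the alphabet (wrapping around).
"kYYmcgCWgUKG" → "KyyMCGcwGukg" → "HvvJZDztDrhd".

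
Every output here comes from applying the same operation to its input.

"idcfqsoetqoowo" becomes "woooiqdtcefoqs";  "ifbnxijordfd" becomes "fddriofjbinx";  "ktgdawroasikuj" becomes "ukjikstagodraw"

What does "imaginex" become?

enxiigma

The pattern: move the last 2 characters to the front (rotate right by 2), then take characters alternately from the front and the back (1st, last, 2nd, 2nd-last, ...).
Starting from "imaginex": after the first operation, "eximagin"; after the second, "enxiigma".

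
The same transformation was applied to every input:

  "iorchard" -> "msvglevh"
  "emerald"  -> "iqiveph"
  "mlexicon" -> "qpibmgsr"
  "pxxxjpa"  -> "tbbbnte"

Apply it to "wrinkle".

avmropi

What's happening: shift every letter 4 places forward in the alphabet (wrapping around).
So "wrinkle" becomes "avmropi".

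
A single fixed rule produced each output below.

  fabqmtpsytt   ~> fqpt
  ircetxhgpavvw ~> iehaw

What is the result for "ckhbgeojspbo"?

The rule is to keep one character in every 3, starting at position 1 (positions 1st, 4th, 7th, ...).
So "ckhbgeojspbo" becomes "cbop".

cbop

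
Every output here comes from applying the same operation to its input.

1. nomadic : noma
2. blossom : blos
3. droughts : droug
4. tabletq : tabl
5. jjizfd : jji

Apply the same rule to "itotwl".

The transformation: delete the last 3 characters.
For "itotwl" the result is "ito".

ito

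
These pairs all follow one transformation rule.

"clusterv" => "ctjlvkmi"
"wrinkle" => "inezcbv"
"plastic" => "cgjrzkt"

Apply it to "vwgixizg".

In each case the input is transformed by: shift every letter 9 places backward in the alphabet (wrapping around), then swap each adjacent pair of characters (1↔2, 3↔4, ...).
Applying both steps to "vwgixizg": "mnxzozqx", then "nmzxzoxq".

nmzxzoxq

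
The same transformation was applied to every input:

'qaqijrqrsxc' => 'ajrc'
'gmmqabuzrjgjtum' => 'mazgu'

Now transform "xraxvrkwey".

The transformation: keep one character in every 3, starting at position 2 (positions 2nd, 5th, 8th, ...).
Applying that to "xraxvrkwey" gives "rvw".

rvw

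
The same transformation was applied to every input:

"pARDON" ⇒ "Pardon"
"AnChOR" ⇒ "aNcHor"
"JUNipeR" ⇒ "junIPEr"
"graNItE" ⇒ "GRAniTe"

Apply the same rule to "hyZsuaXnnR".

Looking at the pairs, the operation is to flip the case of every letter.
"hyZsuaXnnR" → "HYzSUAxNNr".

HYzSUAxNNr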